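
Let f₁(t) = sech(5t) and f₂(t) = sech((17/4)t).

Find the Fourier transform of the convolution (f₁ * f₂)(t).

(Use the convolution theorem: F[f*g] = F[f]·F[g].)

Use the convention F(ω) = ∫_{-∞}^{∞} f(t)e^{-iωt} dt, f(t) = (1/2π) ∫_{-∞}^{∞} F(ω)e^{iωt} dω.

F[f₁*f₂](ω) = \frac{4 \pi^{2}}{85 \cosh{\left(\frac{\pi \omega}{10} \right)} \cosh{\left(\frac{2 \pi \omega}{17} \right)}}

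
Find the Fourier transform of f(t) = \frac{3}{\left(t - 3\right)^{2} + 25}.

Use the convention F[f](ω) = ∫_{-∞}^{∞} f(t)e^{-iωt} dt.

F(ω) = \frac{3 \pi e^{- 3 i \omega - 5 \left|{\omega}\right|}}{5}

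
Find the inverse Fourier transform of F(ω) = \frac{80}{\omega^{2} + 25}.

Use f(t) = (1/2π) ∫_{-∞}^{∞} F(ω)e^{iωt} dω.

f(t) = 8 e^{- 5 \left|{t}\right|}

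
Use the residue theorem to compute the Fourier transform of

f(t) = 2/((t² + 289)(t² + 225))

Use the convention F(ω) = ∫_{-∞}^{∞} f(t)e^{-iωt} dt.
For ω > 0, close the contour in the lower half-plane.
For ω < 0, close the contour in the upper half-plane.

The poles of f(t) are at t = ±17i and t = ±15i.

Let g(z) = f(z)e^{-iωz}; for large |z| the factor e^{-iωz} decays in the lower half-plane when ω > 0 and in the upper half-plane when ω < 0.

Case ω > 0 (lower half-plane, clockwise contour ⇒ F(ω) = -2πi·ΣRes):
  Res_{z = - 17 i} g(z) = - \frac{i e^{- 17 \omega}}{1088}
  Res_{z = - 15 i} g(z) = \frac{i e^{- 15 \omega}}{960}
  F(ω) = -2πi·ΣRes = \frac{\pi \left(17 e^{2 \omega} - 15\right) e^{- 17 \omega}}{8160}

Case ω < 0 (upper half-plane, counterclockwise contour ⇒ F(ω) = +2πi·ΣRes):
  Res_{z = 17 i} g(z) = \frac{i e^{17 \omega}}{1088}
  Res_{z = 15 i} g(z) = - \frac{i e^{15 \omega}}{960}
  F(ω) = 2πi·ΣRes = \frac{\pi \left(17 - 15 e^{2 \omega}\right) e^{15 \omega}}{8160}

Both cases combine into a single formula in |ω|:

F(ω) = \frac{\pi \left(17 e^{2 \left|{\omega}\right|} - 15\right) e^{- 17 \left|{\omega}\right|}}{8160}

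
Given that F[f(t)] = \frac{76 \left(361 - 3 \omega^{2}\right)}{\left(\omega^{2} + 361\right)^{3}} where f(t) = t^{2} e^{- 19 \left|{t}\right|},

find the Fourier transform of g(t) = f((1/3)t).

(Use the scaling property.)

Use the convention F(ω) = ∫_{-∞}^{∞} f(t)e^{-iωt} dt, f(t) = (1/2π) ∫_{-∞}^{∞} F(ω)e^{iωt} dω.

F[g](ω) = \frac{228 \left(361 - 27 \omega^{2}\right)}{\left(9 \omega^{2} + 361\right)^{3}}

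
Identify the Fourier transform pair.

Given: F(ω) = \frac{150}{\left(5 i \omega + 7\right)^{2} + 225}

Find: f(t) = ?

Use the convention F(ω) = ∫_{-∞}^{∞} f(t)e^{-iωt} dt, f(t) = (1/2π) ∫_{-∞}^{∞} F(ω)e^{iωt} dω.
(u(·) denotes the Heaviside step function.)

f(t) = 2 e^{- \frac{7 t}{5}} \sin{\left(3 t \right)} u\left(t\right)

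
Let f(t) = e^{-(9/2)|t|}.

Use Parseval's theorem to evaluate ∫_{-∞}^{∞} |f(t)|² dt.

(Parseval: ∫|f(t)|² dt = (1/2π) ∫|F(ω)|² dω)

∫|f(t)|² dt = \frac{2}{9}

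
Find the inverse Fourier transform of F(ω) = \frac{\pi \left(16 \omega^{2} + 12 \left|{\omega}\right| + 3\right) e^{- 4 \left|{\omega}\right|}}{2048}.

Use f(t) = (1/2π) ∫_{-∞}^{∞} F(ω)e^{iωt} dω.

f(t) = \frac{4}{\left(t^{2} + 16\right)^{3}}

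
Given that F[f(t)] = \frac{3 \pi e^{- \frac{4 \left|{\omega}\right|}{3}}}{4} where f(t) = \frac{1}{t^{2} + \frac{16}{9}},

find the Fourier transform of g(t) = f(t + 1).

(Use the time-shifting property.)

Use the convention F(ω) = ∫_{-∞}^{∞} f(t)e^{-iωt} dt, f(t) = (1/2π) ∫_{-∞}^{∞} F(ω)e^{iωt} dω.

F[g](ω) = \frac{3 \pi e^{i \omega - \frac{4 \left|{\omega}\right|}{3}}}{4}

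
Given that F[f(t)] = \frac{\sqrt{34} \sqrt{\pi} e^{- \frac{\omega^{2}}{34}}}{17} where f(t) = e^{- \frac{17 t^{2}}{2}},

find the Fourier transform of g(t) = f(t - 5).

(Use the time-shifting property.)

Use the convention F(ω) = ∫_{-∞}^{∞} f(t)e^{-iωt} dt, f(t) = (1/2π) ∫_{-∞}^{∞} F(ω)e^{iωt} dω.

F[g](ω) = \frac{\sqrt{34} \sqrt{\pi} e^{- \frac{\omega \left(\omega + 170 i\right)}{34}}}{17}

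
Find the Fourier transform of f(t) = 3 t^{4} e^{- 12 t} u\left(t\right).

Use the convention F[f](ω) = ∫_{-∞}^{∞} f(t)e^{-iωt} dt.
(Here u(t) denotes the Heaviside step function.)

F(ω) = \frac{72}{\left(i \omega + 12\right)^{5}}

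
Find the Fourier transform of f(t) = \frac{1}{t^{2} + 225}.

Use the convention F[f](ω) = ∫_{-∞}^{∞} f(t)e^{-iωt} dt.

F(ω) = \frac{\pi e^{- 15 \left|{\omega}\right|}}{15}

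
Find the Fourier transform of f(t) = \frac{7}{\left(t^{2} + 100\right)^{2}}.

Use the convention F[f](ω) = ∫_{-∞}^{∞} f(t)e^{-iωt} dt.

F(ω) = \frac{7 \pi \left(10 \left|{\omega}\right| + 1\right) e^{- 10 \left|{\omega}\right|}}{2000}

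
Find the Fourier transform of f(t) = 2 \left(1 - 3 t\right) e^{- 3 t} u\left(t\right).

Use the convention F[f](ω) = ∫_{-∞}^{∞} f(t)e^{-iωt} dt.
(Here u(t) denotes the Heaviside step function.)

F(ω) = \frac{2 i \omega}{- \omega^{2} + 6 i \omega + 9}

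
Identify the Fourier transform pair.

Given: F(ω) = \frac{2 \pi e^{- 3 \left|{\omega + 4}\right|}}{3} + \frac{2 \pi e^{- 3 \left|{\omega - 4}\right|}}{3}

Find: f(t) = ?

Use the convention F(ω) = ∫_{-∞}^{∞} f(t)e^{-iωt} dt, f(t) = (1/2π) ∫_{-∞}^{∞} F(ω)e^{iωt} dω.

f(t) = \frac{4 \cos{\left(4 t \right)}}{t^{2} + 9}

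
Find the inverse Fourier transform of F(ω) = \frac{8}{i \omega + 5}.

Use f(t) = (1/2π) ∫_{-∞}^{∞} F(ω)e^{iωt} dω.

f(t) = 8 e^{- 5 t} u\left(t\right)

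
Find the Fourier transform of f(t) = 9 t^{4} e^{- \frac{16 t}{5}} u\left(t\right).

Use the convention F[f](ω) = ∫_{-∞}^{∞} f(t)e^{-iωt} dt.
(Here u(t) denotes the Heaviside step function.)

F(ω) = \frac{675000}{\left(5 i \omega + 16\right)^{5}}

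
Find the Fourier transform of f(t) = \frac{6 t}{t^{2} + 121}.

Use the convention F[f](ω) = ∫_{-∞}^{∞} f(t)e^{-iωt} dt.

F(ω) = - 6 i \pi e^{- 11 \left|{\omega}\right|} \operatorname{sign}{\left(\omega \right)}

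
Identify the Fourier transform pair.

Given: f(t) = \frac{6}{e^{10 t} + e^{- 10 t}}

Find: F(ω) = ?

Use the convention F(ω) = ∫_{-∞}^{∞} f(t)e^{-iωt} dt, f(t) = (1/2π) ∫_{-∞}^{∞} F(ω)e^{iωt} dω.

F(ω) = \frac{3 \pi}{10 \cosh{\left(\frac{\pi \omega}{20} \right)}}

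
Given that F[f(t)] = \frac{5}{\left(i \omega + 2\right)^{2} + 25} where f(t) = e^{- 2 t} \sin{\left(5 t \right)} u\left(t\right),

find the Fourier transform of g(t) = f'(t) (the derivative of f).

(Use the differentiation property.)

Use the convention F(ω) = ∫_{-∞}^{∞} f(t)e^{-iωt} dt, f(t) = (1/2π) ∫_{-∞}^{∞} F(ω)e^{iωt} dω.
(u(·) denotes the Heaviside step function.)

F[g](ω) = \frac{5 i \omega}{\left(i \omega + 2\right)^{2} + 25}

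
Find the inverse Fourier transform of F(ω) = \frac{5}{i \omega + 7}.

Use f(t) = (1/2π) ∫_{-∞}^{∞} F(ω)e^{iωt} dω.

f(t) = 5 e^{- 7 t} u\left(t\right)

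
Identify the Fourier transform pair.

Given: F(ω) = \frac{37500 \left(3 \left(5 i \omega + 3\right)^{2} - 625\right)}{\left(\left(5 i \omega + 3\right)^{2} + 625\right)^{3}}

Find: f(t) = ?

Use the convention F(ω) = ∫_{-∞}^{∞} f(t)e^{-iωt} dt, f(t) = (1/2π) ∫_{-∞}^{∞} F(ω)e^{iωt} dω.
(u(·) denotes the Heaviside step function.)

f(t) = 6 t^{2} e^{- \frac{3 t}{5}} \sin{\left(5 t \right)} u\left(t\right)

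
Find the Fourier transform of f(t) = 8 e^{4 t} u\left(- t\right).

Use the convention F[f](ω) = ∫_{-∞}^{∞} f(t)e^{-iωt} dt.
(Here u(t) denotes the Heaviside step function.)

F(ω) = - \frac{8}{i \omega - 4}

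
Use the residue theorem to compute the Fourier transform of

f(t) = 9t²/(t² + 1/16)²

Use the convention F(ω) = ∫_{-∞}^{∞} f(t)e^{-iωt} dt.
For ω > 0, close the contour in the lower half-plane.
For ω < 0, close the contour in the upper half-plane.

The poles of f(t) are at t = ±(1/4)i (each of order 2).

Let g(z) = f(z)e^{-iωz}; for large |z| the factor e^{-iωz} decays in the lower half-plane when ω > 0 and in the upper half-plane when ω < 0.

Case ω > 0 (lower half-plane, clockwise contour ⇒ F(ω) = -2πi·ΣRes):
  Res_{z = - \frac{i}{4}} g(z) = \frac{9 i \left(4 - \omega\right) e^{- \frac{\omega}{4}}}{4} (pole of order 2)
  F(ω) = -2πi·ΣRes = \frac{9 \pi \left(4 - \omega\right) e^{- \frac{\omega}{4}}}{2}

Case ω < 0 (upper half-plane, counterclockwise contour ⇒ F(ω) = +2πi·ΣRes):
  Res_{z = \frac{i}{4}} g(z) = \frac{9 i \left(- \omega - 4\right) e^{\frac{\omega}{4}}}{4} (pole of order 2)
  F(ω) = 2πi·ΣRes = \frac{9 \pi \left(\omega + 4\right) e^{\frac{\omega}{4}}}{2}

Both cases combine into a single formula in |ω|:

F(ω) = \frac{9 \pi \left(4 - \left|{\omega}\right|\right) e^{- \frac{\left|{\omega}\right|}{4}}}{2}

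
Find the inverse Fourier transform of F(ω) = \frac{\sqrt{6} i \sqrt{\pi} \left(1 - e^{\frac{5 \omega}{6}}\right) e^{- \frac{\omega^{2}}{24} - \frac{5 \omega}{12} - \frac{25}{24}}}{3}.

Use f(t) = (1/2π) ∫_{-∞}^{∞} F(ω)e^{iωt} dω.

f(t) = 4 e^{- 6 t^{2}} \sin{\left(5 t \right)}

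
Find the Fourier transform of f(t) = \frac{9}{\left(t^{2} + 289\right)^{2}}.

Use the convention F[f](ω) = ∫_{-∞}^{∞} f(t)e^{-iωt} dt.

F(ω) = \frac{9 \pi \left(17 \left|{\omega}\right| + 1\right) e^{- 17 \left|{\omega}\right|}}{9826}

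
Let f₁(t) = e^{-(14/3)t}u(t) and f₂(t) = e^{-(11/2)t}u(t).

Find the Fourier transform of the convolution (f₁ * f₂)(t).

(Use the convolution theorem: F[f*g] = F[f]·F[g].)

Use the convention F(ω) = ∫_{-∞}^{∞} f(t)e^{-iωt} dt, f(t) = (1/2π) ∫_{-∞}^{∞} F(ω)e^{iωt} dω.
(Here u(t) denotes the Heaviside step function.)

F[f₁*f₂](ω) = \frac{6}{- 6 \omega^{2} + 61 i \omega + 154}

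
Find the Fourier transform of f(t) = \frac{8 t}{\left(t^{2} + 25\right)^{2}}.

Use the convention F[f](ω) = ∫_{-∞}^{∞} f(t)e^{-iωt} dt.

F(ω) = - \frac{4 i \pi \omega e^{- 5 \left|{\omega}\right|}}{5}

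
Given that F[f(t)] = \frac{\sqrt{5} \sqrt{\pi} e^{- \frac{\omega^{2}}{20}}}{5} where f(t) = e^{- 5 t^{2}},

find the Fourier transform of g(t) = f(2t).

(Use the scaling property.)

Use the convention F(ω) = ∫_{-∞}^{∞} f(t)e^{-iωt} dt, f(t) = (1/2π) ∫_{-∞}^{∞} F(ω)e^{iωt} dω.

F[g](ω) = \frac{\sqrt{5} \sqrt{\pi} e^{- \frac{\omega^{2}}{80}}}{10}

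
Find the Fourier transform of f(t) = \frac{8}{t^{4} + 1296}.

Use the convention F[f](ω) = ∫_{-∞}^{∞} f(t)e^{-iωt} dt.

F(ω) = \frac{\pi e^{- 3 \sqrt{2} \left|{\omega}\right|} \sin{\left(3 \sqrt{2} \left|{\omega}\right| + \frac{\pi}{4} \right)}}{27}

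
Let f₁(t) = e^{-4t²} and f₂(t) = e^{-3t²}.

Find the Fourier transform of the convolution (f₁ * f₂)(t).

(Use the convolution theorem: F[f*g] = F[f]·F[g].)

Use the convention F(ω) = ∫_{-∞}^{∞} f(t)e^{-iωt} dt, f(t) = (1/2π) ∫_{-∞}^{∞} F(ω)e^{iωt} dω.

F[f₁*f₂](ω) = \frac{\sqrt{3} \pi e^{- \frac{7 \omega^{2}}{48}}}{6}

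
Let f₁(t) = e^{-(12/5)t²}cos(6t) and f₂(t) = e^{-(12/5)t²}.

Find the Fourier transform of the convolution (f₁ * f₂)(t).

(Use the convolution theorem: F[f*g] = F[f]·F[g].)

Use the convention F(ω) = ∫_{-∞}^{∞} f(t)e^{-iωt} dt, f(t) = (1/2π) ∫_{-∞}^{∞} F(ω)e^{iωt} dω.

F[f₁*f₂](ω) = \frac{5 \pi \left(e^{\frac{5 \omega}{2}} + 1\right) e^{- \frac{5 \omega^{2}}{24} - \frac{5 \omega}{4} - \frac{15}{4}}}{24}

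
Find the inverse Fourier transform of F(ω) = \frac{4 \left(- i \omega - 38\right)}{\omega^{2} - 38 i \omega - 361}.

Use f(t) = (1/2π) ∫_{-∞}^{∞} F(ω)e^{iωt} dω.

f(t) = 4 \left(19 t + 1\right) e^{- 19 t} u\left(t\right)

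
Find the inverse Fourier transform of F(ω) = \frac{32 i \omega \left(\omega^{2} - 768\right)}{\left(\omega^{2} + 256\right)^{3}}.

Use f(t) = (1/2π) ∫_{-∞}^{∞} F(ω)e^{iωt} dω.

f(t) = 8 t e^{- 16 \left|{t}\right|} \left|{t}\right|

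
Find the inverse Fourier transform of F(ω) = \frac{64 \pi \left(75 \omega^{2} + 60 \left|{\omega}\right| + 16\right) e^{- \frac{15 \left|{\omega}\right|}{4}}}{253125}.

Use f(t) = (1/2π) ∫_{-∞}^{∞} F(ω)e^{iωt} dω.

f(t) = \frac{8}{\left(t^{2} + \frac{225}{16}\right)^{3}}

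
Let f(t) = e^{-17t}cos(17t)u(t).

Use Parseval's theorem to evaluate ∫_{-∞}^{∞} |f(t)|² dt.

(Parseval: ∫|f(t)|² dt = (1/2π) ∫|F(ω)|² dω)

∫|f(t)|² dt = \frac{3}{136}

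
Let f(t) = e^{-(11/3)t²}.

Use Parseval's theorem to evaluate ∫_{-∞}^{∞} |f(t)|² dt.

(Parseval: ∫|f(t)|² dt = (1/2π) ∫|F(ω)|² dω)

∫|f(t)|² dt = \frac{\sqrt{66} \sqrt{\pi}}{22}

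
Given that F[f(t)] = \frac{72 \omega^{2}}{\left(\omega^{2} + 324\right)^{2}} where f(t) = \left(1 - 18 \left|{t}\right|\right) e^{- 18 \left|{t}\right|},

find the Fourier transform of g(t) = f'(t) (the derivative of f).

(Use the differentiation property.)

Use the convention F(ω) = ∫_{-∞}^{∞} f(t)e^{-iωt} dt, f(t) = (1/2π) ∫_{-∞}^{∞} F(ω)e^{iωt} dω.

F[g](ω) = \frac{72 i \omega^{3}}{\left(\omega^{2} + 324\right)^{2}}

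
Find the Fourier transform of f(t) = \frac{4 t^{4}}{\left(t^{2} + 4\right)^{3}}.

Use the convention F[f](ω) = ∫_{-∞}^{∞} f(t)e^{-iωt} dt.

F(ω) = \frac{\pi \left(4 \omega^{2} - 10 \left|{\omega}\right| + 3\right) e^{- 2 \left|{\omega}\right|}}{4}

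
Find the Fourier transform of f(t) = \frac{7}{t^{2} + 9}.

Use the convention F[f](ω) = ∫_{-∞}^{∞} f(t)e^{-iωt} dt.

F(ω) = \frac{7 \pi e^{- 3 \left|{\omega}\right|}}{3}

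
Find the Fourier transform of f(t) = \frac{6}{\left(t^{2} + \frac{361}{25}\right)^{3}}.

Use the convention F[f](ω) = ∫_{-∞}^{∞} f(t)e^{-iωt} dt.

F(ω) = \frac{375 \pi \left(361 \omega^{2} + 285 \left|{\omega}\right| + 75\right) e^{- \frac{19 \left|{\omega}\right|}{5}}}{9904396}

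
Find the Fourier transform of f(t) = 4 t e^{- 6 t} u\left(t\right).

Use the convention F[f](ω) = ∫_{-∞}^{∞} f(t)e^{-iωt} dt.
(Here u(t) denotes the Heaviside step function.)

F(ω) = \frac{4}{\left(i \omega + 6\right)^{2}}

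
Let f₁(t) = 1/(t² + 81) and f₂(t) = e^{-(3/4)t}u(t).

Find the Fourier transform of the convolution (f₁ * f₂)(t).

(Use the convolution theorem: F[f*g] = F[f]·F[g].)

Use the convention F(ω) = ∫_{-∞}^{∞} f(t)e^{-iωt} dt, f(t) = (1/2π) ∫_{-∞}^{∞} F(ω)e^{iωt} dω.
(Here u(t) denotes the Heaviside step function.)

F[f₁*f₂](ω) = \frac{4 \pi e^{- 9 \left|{\omega}\right|}}{9 \left(4 i \omega + 3\right)}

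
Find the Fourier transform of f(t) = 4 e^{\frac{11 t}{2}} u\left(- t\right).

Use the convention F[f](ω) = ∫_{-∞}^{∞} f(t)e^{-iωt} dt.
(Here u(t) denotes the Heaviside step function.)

F(ω) = - \frac{8}{2 i \omega - 11}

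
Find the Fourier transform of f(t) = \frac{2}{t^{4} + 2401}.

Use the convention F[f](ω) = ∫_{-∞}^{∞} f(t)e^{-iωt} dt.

F(ω) = \frac{2 \pi e^{- \frac{7 \sqrt{2} \left|{\omega}\right|}{2}} \sin{\left(\frac{7 \sqrt{2} \left|{\omega}\right|}{2} + \frac{\pi}{4} \right)}}{343}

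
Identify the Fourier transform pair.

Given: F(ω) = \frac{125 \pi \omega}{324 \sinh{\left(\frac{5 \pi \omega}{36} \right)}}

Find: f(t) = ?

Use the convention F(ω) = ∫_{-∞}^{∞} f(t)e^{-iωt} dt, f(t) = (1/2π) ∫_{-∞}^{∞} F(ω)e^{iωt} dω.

f(t) = \frac{5}{\cosh^{2}{\left(\frac{18 t}{5} \right)}}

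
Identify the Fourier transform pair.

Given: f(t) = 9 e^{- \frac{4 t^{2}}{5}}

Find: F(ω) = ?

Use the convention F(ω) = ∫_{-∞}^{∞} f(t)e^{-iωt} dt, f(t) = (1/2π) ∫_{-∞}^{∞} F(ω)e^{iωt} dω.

F(ω) = \frac{9 \sqrt{5} \sqrt{\pi} e^{- \frac{5 \omega^{2}}{16}}}{2}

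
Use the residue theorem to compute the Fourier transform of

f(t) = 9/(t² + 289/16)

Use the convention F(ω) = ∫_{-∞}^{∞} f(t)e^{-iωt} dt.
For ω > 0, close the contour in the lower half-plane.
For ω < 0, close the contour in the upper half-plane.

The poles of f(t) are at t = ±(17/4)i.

Let g(z) = f(z)e^{-iωz}; for large |z| the factor e^{-iωz} decays in the lower half-plane when ω > 0 and in the upper half-plane when ω < 0.

Case ω > 0 (lower half-plane, clockwise contour ⇒ F(ω) = -2πi·ΣRes):
  Res_{z = - \frac{17 i}{4}} g(z) = \frac{18 i e^{- \frac{17 \omega}{4}}}{17}
  F(ω) = -2πi·ΣRes = \frac{36 \pi e^{- \frac{17 \omega}{4}}}{17}

Case ω < 0 (upper half-plane, counterclockwise contour ⇒ F(ω) = +2πi·ΣRes):
  Res_{z = \frac{17 i}{4}} g(z) = - \frac{18 i e^{\frac{17 \omega}{4}}}{17}
  F(ω) = 2πi·ΣRes = \frac{36 \pi e^{\frac{17 \omega}{4}}}{17}

Both cases combine into a single formula in |ω|:

F(ω) = \frac{36 \pi e^{- \frac{17 \left|{\omega}\right|}{4}}}{17}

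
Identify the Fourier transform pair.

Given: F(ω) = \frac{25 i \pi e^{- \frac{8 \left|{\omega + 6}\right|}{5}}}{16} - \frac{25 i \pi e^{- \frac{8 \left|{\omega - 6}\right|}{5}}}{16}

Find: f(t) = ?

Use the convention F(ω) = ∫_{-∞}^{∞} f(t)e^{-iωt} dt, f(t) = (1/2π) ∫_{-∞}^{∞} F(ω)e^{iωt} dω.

f(t) = \frac{5 \sin{\left(6 t \right)}}{t^{2} + \frac{64}{25}}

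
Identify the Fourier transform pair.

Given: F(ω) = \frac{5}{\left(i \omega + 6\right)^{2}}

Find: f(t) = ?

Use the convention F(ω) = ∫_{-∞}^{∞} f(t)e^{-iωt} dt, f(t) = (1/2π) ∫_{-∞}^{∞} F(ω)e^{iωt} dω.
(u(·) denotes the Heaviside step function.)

f(t) = 5 t e^{- 6 t} u\left(t\right)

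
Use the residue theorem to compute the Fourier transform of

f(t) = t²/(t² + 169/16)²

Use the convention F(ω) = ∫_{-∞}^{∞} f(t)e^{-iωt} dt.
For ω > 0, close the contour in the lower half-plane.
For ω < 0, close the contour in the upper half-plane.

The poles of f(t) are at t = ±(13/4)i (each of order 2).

Let g(z) = f(z)e^{-iωz}; for large |z| the factor e^{-iωz} decays in the lower half-plane when ω > 0 and in the upper half-plane when ω < 0.

Case ω > 0 (lower half-plane, clockwise contour ⇒ F(ω) = -2πi·ΣRes):
  Res_{z = - \frac{13 i}{4}} g(z) = \frac{i \left(4 - 13 \omega\right) e^{- \frac{13 \omega}{4}}}{52} (pole of order 2)
  F(ω) = -2πi·ΣRes = \frac{\pi \left(4 - 13 \omega\right) e^{- \frac{13 \omega}{4}}}{26}

Case ω < 0 (upper half-plane, counterclockwise contour ⇒ F(ω) = +2πi·ΣRes):
  Res_{z = \frac{13 i}{4}} g(z) = \frac{i \left(- 13 \omega - 4\right) e^{\frac{13 \omega}{4}}}{52} (pole of order 2)
  F(ω) = 2πi·ΣRes = \frac{\pi \left(13 \omega + 4\right) e^{\frac{13 \omega}{4}}}{26}

Both cases combine into a single formula in |ω|:

F(ω) = \frac{\pi \left(4 - 13 \left|{\omega}\right|\right) e^{- \frac{13 \left|{\omega}\right|}{4}}}{26}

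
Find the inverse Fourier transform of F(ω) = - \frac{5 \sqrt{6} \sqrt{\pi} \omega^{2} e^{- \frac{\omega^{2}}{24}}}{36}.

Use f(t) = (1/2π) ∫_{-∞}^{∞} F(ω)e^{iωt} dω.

f(t) = 5 \left(24 t^{2} - 2\right) e^{- 6 t^{2}}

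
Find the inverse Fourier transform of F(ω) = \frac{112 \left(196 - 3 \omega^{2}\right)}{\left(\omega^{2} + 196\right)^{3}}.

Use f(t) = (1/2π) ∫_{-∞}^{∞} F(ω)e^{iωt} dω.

f(t) = 2 t^{2} e^{- 14 \left|{t}\right|}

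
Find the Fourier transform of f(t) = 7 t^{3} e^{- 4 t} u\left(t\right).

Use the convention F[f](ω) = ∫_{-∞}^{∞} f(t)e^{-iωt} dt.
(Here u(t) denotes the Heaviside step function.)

F(ω) = \frac{42}{\left(i \omega + 4\right)^{4}}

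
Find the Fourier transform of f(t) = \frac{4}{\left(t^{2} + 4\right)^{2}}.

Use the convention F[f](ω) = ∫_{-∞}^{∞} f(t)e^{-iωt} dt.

F(ω) = \frac{\pi \left(2 \left|{\omega}\right| + 1\right) e^{- 2 \left|{\omega}\right|}}{4}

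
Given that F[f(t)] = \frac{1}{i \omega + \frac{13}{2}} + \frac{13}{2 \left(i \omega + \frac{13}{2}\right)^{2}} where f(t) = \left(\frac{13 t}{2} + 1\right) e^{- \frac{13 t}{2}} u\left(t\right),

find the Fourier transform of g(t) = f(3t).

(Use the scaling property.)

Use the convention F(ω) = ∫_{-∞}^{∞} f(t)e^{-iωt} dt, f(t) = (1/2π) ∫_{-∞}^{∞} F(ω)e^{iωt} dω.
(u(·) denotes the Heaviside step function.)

F[g](ω) = \frac{4 \left(- i \omega - 39\right)}{4 \omega^{2} - 156 i \omega - 1521}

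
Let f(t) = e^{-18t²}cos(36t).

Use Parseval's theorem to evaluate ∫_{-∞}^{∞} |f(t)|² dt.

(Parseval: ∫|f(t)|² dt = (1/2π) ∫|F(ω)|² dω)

∫|f(t)|² dt = \frac{\sqrt{\pi} \left(1 + e^{36}\right)}{12 e^{36}}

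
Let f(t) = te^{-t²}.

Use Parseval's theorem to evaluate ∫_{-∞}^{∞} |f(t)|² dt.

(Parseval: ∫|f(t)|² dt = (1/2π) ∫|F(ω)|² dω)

∫|f(t)|² dt = \frac{\sqrt{2} \sqrt{\pi}}{8}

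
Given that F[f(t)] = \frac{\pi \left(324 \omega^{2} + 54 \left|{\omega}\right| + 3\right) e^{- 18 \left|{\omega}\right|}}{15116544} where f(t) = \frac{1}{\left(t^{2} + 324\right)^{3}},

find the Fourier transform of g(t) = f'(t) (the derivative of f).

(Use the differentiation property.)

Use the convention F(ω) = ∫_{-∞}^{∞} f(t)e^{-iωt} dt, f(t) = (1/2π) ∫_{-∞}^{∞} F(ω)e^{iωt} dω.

F[g](ω) = \frac{i \pi \omega \left(108 \omega^{2} + 18 \left|{\omega}\right| + 1\right) e^{- 18 \left|{\omega}\right|}}{5038848}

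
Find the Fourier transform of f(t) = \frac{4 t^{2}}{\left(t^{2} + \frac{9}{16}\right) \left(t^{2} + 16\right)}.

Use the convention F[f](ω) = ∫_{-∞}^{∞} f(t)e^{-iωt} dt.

F(ω) = \frac{256 \pi e^{- 4 \left|{\omega}\right|}}{247} - \frac{48 \pi e^{- \frac{3 \left|{\omega}\right|}{4}}}{247}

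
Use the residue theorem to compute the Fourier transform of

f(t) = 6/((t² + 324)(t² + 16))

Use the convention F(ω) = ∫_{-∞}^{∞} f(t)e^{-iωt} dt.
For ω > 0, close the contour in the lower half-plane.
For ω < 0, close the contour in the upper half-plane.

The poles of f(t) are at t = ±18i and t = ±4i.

Let g(z) = f(z)e^{-iωz}; for large |z| the factor e^{-iωz} decays in the lower half-plane when ω > 0 and in the upper half-plane when ω < 0.

Case ω > 0 (lower half-plane, clockwise contour ⇒ F(ω) = -2πi·ΣRes):
  Res_{z = - 18 i} g(z) = - \frac{i e^{- 18 \omega}}{1848}
  Res_{z = - 4 i} g(z) = \frac{3 i e^{- 4 \omega}}{1232}
  F(ω) = -2πi·ΣRes = \frac{\pi \left(9 e^{14 \omega} - 2\right) e^{- 18 \omega}}{1848}

Case ω < 0 (upper half-plane, counterclockwise contour ⇒ F(ω) = +2πi·ΣRes):
  Res_{z = 18 i} g(z) = \frac{i e^{18 \omega}}{1848}
  Res_{z = 4 i} g(z) = - \frac{3 i e^{4 \omega}}{1232}
  F(ω) = 2πi·ΣRes = \frac{\pi \left(9 - 2 e^{14 \omega}\right) e^{4 \omega}}{1848}

Both cases combine into a single formula in |ω|:

F(ω) = \frac{\pi \left(9 e^{14 \left|{\omega}\right|} - 2\right) e^{- 18 \left|{\omega}\right|}}{1848}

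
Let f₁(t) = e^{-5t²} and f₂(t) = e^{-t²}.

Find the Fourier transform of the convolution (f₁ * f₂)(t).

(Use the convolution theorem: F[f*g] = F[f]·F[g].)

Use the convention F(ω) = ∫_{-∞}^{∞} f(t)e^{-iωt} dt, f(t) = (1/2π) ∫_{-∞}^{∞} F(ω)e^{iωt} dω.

F[f₁*f₂](ω) = \frac{\sqrt{5} \pi e^{- \frac{3 \omega^{2}}{10}}}{5}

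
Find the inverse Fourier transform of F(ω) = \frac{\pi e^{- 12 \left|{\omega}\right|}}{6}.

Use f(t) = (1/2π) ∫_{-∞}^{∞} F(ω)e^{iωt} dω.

f(t) = \frac{2}{t^{2} + 144}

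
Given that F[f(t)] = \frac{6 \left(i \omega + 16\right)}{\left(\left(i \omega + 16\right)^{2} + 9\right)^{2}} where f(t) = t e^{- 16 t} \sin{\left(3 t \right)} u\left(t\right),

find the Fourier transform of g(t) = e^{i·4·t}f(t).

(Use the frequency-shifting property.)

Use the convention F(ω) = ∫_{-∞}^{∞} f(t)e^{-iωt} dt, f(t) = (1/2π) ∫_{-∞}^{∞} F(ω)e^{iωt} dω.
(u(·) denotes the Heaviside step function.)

F[g](ω) = \frac{6 \left(i \left(\omega - 4\right) + 16\right)}{\left(\left(i \left(\omega - 4\right) + 16\right)^{2} + 9\right)^{2}}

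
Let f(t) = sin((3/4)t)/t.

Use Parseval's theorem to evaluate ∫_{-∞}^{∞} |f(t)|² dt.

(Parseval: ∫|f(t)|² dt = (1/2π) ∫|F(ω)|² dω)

∫|f(t)|² dt = \frac{3 \pi}{4}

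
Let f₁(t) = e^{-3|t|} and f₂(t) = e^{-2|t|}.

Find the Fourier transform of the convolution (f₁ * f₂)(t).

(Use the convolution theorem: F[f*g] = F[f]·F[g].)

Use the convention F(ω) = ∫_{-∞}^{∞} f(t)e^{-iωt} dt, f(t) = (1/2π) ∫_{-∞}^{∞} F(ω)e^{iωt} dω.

F[f₁*f₂](ω) = \frac{24}{\left(\omega^{2} + 4\right) \left(\omega^{2} + 9\right)}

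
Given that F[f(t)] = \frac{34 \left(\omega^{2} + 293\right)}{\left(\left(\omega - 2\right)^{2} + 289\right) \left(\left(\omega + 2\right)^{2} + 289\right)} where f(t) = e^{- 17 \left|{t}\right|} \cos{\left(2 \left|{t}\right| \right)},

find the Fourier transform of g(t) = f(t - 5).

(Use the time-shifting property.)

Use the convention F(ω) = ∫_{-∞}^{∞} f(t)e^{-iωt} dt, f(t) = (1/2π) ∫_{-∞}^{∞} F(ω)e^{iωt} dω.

F[g](ω) = \frac{34 \left(\omega^{2} + 293\right) e^{- 5 i \omega}}{\omega^{4} + 570 \omega^{2} + 85849}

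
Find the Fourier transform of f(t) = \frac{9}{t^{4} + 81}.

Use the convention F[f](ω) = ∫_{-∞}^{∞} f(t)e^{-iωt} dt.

F(ω) = \frac{\pi e^{- \frac{3 \sqrt{2} \left|{\omega}\right|}{2}} \sin{\left(\frac{3 \sqrt{2} \left|{\omega}\right|}{2} + \frac{\pi}{4} \right)}}{3}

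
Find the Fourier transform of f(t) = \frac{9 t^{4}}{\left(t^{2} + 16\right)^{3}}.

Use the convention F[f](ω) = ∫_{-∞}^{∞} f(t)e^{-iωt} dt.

F(ω) = \frac{9 \pi \left(16 \omega^{2} - 20 \left|{\omega}\right| + 3\right) e^{- 4 \left|{\omega}\right|}}{32}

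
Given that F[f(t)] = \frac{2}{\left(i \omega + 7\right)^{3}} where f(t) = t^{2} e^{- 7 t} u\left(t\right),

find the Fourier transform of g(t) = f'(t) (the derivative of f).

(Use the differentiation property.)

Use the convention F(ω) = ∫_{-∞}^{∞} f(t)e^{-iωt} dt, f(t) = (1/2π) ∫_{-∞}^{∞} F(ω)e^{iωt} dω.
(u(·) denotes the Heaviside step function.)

F[g](ω) = \frac{2 i \omega}{\left(i \omega + 7\right)^{3}}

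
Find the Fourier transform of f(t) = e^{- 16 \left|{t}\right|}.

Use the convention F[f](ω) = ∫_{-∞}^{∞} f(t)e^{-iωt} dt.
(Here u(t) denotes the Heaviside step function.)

F(ω) = \frac{32}{\omega^{2} + 256}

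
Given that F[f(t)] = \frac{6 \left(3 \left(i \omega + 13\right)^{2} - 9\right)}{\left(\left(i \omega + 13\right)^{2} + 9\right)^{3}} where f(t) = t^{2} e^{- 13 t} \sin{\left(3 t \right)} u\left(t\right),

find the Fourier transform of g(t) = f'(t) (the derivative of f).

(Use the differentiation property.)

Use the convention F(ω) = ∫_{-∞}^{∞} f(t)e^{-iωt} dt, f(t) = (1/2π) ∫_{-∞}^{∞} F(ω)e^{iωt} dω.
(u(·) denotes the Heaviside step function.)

F[g](ω) = \frac{18 i \omega \left(\left(i \omega + 13\right)^{2} - 3\right)}{\left(\left(i \omega + 13\right)^{2} + 9\right)^{3}}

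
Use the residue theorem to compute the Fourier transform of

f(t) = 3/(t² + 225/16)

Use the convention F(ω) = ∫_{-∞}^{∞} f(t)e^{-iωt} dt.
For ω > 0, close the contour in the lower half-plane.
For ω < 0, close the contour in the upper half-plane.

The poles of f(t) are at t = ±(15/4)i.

Let g(z) = f(z)e^{-iωz}; for large |z| the factor e^{-iωz} decays in the lower half-plane when ω > 0 and in the upper half-plane when ω < 0.

Case ω > 0 (lower half-plane, clockwise contour ⇒ F(ω) = -2πi·ΣRes):
  Res_{z = - \frac{15 i}{4}} g(z) = \frac{2 i e^{- \frac{15 \omega}{4}}}{5}
  F(ω) = -2πi·ΣRes = \frac{4 \pi e^{- \frac{15 \omega}{4}}}{5}

Case ω < 0 (upper half-plane, counterclockwise contour ⇒ F(ω) = +2πi·ΣRes):
  Res_{z = \frac{15 i}{4}} g(z) = - \frac{2 i e^{\frac{15 \omega}{4}}}{5}
  F(ω) = 2πi·ΣRes = \frac{4 \pi e^{\frac{15 \omega}{4}}}{5}

Both cases combine into a single formula in |ω|:

F(ω) = \frac{4 \pi e^{- \frac{15 \left|{\omega}\right|}{4}}}{5}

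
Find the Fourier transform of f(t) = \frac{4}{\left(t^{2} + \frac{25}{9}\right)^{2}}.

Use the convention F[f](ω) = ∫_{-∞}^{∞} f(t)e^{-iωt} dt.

F(ω) = \frac{18 \pi \left(5 \left|{\omega}\right| + 3\right) e^{- \frac{5 \left|{\omega}\right|}{3}}}{125}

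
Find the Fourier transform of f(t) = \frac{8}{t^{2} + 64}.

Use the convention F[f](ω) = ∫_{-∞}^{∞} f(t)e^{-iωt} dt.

F(ω) = \pi e^{- 8 \left|{\omega}\right|}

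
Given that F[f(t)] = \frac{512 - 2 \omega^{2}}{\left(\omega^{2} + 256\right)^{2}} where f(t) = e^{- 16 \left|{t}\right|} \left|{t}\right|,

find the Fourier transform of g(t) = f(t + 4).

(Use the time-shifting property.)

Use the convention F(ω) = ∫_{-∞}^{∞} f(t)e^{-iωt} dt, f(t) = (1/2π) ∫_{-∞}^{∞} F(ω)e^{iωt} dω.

F[g](ω) = \frac{2 \left(256 - \omega^{2}\right) e^{4 i \omega}}{\left(\omega^{2} + 256\right)^{2}}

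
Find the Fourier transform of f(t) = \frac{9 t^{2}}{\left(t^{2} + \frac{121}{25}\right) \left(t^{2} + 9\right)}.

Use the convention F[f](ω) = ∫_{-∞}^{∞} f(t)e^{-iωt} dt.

F(ω) = \frac{675 \pi e^{- 3 \left|{\omega}\right|}}{104} - \frac{495 \pi e^{- \frac{11 \left|{\omega}\right|}{5}}}{104}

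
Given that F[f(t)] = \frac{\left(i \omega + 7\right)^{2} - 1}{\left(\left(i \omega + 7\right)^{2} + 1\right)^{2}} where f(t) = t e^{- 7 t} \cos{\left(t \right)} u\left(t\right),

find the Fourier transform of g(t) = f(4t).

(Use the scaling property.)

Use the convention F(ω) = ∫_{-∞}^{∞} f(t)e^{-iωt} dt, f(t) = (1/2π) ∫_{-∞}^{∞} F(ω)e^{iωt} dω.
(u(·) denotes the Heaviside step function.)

F[g](ω) = \frac{4 \left(\left(i \omega + 28\right)^{2} - 16\right)}{\left(\left(i \omega + 28\right)^{2} + 16\right)^{2}}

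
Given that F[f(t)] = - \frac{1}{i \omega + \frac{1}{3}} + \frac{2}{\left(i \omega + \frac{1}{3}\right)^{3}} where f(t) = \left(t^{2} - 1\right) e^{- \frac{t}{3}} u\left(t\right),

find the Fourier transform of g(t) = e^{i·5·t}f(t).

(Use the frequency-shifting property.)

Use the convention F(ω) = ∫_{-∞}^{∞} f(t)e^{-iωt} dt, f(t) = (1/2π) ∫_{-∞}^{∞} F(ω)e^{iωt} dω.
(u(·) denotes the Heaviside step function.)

F[g](ω) = \frac{3 \left(54 i \left(\omega - 5\right) - \left(3 i \left(\omega - 5\right) + 1\right)^{3} + 18\right)}{\left(3 i \left(\omega - 5\right) + 1\right)^{4}}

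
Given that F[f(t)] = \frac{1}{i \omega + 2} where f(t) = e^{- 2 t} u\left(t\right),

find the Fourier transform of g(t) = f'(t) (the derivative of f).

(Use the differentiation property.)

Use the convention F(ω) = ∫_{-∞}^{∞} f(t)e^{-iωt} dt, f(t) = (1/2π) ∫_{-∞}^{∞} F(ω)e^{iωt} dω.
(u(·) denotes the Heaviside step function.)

F[g](ω) = \frac{\omega}{\omega - 2 i}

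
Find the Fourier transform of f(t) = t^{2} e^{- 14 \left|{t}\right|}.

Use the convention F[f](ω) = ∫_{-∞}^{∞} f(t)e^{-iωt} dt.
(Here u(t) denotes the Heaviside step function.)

F(ω) = \frac{56 \left(196 - 3 \omega^{2}\right)}{\left(\omega^{2} + 196\right)^{3}}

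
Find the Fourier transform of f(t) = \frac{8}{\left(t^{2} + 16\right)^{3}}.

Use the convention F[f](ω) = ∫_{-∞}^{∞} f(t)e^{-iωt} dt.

F(ω) = \frac{\pi \left(16 \omega^{2} + 12 \left|{\omega}\right| + 3\right) e^{- 4 \left|{\omega}\right|}}{1024}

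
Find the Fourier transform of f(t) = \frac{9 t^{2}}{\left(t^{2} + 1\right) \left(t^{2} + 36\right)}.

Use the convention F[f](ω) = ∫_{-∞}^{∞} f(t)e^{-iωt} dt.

F(ω) = \frac{9 \pi \left(6 - e^{5 \left|{\omega}\right|}\right) e^{- 6 \left|{\omega}\right|}}{35}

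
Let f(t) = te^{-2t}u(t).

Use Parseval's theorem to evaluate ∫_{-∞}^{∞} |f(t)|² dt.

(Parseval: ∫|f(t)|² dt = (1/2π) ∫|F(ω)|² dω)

∫|f(t)|² dt = \frac{1}{32}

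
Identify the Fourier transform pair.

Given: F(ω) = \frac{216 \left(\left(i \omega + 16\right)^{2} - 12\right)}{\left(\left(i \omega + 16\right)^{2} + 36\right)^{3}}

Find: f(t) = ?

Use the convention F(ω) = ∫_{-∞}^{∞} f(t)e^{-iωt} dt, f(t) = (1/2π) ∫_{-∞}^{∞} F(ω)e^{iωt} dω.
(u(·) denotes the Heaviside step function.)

f(t) = 6 t^{2} e^{- 16 t} \sin{\left(6 t \right)} u\left(t\right)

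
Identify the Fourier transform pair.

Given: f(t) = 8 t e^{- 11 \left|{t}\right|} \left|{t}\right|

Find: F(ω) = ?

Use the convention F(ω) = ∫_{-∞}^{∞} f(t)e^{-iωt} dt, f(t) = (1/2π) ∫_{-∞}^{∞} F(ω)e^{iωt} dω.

F(ω) = \frac{32 i \omega \left(\omega^{2} - 363\right)}{\left(\omega^{2} + 121\right)^{3}}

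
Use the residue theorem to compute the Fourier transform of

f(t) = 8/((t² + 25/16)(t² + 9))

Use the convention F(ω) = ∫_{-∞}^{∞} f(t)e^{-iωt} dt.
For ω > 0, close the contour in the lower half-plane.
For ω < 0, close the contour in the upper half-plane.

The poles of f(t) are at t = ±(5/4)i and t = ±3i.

Let g(z) = f(z)e^{-iωz}; for large |z| the factor e^{-iωz} decays in the lower half-plane when ω > 0 and in the upper half-plane when ω < 0.

Case ω > 0 (lower half-plane, clockwise contour ⇒ F(ω) = -2πi·ΣRes):
  Res_{z = - \frac{5 i}{4}} g(z) = \frac{256 i e^{- \frac{5 \omega}{4}}}{595}
  Res_{z = - 3 i} g(z) = - \frac{64 i e^{- 3 \omega}}{357}
  F(ω) = -2πi·ΣRes = - \frac{128 \pi e^{- 3 \omega}}{357} + \frac{512 \pi e^{- \frac{5 \omega}{4}}}{595}

Case ω < 0 (upper half-plane, counterclockwise contour ⇒ F(ω) = +2πi·ΣRes):
  Res_{z = \frac{5 i}{4}} g(z) = - \frac{256 i e^{\frac{5 \omega}{4}}}{595}
  Res_{z = 3 i} g(z) = \frac{64 i e^{3 \omega}}{357}
  F(ω) = 2πi·ΣRes = \frac{128 \pi \left(12 e^{\frac{5 \omega}{4}} - 5 e^{3 \omega}\right)}{1785}

Both cases combine into a single formula in |ω|:

F(ω) = - \frac{128 \pi e^{- 3 \left|{\omega}\right|}}{357} + \frac{512 \pi e^{- \frac{5 \left|{\omega}\right|}{4}}}{595}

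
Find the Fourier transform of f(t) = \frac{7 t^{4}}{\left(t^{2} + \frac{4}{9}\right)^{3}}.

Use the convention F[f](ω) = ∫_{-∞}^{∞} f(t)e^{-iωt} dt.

F(ω) = \frac{7 \pi \left(4 \omega^{2} - 30 \left|{\omega}\right| + 27\right) e^{- \frac{2 \left|{\omega}\right|}{3}}}{48}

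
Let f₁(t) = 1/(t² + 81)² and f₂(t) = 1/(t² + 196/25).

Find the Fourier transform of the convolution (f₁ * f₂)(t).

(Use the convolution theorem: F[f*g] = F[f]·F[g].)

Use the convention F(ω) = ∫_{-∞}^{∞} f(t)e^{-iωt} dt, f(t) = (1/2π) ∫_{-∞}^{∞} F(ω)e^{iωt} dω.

F[f₁*f₂](ω) = \frac{5 \pi^{2} \left(9 \left|{\omega}\right| + 1\right) e^{- \frac{59 \left|{\omega}\right|}{5}}}{20412}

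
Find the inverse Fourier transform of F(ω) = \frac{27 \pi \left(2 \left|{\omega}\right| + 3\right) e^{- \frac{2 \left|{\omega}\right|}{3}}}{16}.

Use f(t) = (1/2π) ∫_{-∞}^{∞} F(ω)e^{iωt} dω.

f(t) = \frac{3}{\left(t^{2} + \frac{4}{9}\right)^{2}}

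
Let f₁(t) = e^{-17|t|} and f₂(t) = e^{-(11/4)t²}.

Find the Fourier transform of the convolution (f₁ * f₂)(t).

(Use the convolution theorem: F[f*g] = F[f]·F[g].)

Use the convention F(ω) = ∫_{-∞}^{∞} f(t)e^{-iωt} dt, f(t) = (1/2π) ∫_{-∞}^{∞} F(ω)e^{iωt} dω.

F[f₁*f₂](ω) = \frac{68 \sqrt{11} \sqrt{\pi} e^{- \frac{\omega^{2}}{11}}}{11 \left(\omega^{2} + 289\right)}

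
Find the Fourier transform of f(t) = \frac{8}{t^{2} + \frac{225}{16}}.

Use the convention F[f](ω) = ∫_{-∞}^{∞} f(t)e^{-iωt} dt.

F(ω) = \frac{32 \pi e^{- \frac{15 \left|{\omega}\right|}{4}}}{15}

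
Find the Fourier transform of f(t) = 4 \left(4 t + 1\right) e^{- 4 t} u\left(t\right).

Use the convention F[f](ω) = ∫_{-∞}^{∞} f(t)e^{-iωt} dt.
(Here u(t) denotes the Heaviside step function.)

F(ω) = \frac{4 \left(- i \omega - 8\right)}{\omega^{2} - 8 i \omega - 16}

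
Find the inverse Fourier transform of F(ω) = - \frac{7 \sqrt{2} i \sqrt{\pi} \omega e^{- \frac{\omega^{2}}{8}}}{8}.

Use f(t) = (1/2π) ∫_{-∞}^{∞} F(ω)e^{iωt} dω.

f(t) = 7 t e^{- 2 t^{2}}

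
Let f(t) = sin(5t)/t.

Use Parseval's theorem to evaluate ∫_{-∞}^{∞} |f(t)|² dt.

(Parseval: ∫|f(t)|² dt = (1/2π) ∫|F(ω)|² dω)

∫|f(t)|² dt = 5 \pi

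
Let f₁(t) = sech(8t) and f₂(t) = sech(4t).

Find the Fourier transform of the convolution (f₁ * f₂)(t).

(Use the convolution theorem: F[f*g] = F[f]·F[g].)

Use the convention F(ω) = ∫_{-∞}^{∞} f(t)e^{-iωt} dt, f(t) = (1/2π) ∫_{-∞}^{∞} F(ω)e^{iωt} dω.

F[f₁*f₂](ω) = \frac{\pi^{2} \sinh{\left(\frac{\pi \omega}{16} \right)}}{8 \sinh{\left(\frac{\pi \omega}{4} \right)}}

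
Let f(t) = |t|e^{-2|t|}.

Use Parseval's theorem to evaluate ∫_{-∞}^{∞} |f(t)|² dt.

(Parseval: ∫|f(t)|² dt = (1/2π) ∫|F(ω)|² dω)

∫|f(t)|² dt = \frac{1}{16}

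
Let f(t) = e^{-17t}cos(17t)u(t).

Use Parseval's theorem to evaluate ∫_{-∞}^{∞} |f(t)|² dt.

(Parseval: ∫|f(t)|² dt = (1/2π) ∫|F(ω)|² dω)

∫|f(t)|² dt = \frac{3}{136}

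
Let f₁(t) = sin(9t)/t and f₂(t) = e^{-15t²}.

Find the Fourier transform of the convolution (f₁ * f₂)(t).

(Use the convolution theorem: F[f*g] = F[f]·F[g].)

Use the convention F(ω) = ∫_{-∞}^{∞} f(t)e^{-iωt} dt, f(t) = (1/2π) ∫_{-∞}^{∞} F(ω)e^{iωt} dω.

F[f₁*f₂](ω) = \begin{cases} \frac{\sqrt{15} \pi^{\frac{3}{2}} e^{- \frac{\omega^{2}}{60}}}{15} & \text{for}\: \omega > -9 \wedge \omega < 9 \\0 & \text{otherwise} \end{cases}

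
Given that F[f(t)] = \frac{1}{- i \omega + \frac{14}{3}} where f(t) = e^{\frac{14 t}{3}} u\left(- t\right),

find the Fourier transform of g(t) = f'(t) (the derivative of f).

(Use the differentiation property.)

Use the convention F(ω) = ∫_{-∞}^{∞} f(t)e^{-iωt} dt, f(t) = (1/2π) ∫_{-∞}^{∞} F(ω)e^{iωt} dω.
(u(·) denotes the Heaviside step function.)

F[g](ω) = - \frac{3 \omega}{3 \omega + 14 i}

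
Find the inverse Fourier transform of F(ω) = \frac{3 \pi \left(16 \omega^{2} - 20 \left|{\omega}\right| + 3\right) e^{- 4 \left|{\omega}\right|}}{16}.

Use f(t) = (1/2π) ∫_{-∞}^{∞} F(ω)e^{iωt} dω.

f(t) = \frac{6 t^{4}}{\left(t^{2} + 16\right)^{3}}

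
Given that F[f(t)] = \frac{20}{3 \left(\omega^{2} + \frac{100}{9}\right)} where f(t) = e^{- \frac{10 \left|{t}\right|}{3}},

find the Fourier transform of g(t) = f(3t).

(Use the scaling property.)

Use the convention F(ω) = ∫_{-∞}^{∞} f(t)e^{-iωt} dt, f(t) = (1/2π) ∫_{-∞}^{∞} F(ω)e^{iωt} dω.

F[g](ω) = \frac{20}{\omega^{2} + 100}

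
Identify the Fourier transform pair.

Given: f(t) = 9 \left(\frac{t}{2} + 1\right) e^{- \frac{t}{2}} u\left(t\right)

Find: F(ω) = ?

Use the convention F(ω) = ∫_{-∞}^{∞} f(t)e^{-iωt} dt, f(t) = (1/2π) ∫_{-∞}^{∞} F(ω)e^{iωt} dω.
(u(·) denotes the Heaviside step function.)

F(ω) = \frac{36 \left(- i \omega - 1\right)}{4 \omega^{2} - 4 i \omega - 1}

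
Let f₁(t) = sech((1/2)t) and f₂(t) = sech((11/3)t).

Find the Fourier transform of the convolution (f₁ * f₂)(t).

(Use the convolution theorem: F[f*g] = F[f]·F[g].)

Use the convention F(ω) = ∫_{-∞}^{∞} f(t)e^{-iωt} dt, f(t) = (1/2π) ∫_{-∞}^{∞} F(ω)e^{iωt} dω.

F[f₁*f₂](ω) = \frac{6 \pi^{2}}{11 \cosh{\left(\frac{3 \pi \omega}{22} \right)} \cosh{\left(\pi \omega \right)}}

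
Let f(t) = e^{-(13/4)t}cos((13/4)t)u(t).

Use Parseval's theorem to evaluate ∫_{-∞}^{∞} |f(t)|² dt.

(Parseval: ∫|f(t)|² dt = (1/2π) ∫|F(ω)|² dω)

∫|f(t)|² dt = \frac{3}{26}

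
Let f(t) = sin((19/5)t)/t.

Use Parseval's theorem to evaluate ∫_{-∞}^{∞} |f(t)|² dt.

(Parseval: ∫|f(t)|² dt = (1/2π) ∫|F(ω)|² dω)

∫|f(t)|² dt = \frac{19 \pi}{5}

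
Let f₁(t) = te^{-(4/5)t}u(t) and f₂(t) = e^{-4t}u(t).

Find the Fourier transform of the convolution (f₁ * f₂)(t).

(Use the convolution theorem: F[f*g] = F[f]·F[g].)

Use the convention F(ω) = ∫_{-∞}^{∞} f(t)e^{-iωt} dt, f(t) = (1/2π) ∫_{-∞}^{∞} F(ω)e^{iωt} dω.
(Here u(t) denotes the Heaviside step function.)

F[f₁*f₂](ω) = \frac{25}{\left(i \omega + 4\right) \left(5 i \omega + 4\right)^{2}}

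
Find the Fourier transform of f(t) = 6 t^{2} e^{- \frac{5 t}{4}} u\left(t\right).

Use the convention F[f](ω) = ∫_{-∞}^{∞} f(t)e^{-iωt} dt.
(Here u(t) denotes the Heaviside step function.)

F(ω) = \frac{768}{\left(4 i \omega + 5\right)^{3}}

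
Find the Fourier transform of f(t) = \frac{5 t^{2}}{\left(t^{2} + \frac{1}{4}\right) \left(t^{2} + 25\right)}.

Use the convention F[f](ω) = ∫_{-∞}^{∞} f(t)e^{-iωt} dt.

F(ω) = \frac{100 \pi e^{- 5 \left|{\omega}\right|}}{99} - \frac{10 \pi e^{- \frac{\left|{\omega}\right|}{2}}}{99}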